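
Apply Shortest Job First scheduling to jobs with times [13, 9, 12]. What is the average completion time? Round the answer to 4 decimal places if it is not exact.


SJF order (ascending): [9, 12, 13]
Completion times:
  Job 1: burst=9, C=9
  Job 2: burst=12, C=21
  Job 3: burst=13, C=34
Average completion = 64/3 = 21.3333

21.3333


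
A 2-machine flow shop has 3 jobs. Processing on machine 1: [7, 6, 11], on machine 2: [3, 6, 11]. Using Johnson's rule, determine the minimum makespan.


Apply Johnson's rule:
  Group 1 (a <= b): [(2, 6, 6), (3, 11, 11)]
  Group 2 (a > b): [(1, 7, 3)]
Optimal job order: [2, 3, 1]
Schedule:
  Job 2: M1 done at 6, M2 done at 12
  Job 3: M1 done at 17, M2 done at 28
  Job 1: M1 done at 24, M2 done at 31
Makespan = 31

31


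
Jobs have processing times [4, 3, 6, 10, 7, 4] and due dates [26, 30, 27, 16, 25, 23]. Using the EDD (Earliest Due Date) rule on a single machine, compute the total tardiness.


Sort by due date (EDD order): [(10, 16), (4, 23), (7, 25), (4, 26), (6, 27), (3, 30)]
Compute completion times and tardiness:
  Job 1: p=10, d=16, C=10, tardiness=max(0,10-16)=0
  Job 2: p=4, d=23, C=14, tardiness=max(0,14-23)=0
  Job 3: p=7, d=25, C=21, tardiness=max(0,21-25)=0
  Job 4: p=4, d=26, C=25, tardiness=max(0,25-26)=0
  Job 5: p=6, d=27, C=31, tardiness=max(0,31-27)=4
  Job 6: p=3, d=30, C=34, tardiness=max(0,34-30)=4
Total tardiness = 8

8


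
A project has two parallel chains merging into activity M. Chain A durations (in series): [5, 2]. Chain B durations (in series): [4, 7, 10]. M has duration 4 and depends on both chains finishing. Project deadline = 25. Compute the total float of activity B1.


Forward pass: ES(B1) = sum of predecessors on chain B = 0
EF = ES + duration = 0 + 4 = 4
Backward pass: LF(M) = deadline = 25; LS(M) = 25 - 4 = 21
LF(B1) = LS(M) - sum(successors on chain B) = 21 - 17 = 4
LS = LF - duration = 4 - 4 = 0
Total float = LS - ES = 0 - 0 = 0

0


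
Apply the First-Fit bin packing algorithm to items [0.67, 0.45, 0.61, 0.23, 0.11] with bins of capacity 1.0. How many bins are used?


Place items sequentially using First-Fit:
  Item 0.67 -> new Bin 1
  Item 0.45 -> new Bin 2
  Item 0.61 -> new Bin 3
  Item 0.23 -> Bin 1 (now 0.9)
  Item 0.11 -> Bin 2 (now 0.56)
Total bins used = 3

3


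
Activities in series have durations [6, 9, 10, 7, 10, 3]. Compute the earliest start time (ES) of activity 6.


Activity 6 starts after activities 1 through 5 complete.
Predecessor durations: [6, 9, 10, 7, 10]
ES = 6 + 9 + 10 + 7 + 10 = 42

42


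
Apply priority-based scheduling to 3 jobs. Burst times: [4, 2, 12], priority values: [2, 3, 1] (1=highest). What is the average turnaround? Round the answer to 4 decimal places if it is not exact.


Sort by priority (ascending = highest first):
Order: [(1, 12), (2, 4), (3, 2)]
Completion times:
  Priority 1, burst=12, C=12
  Priority 2, burst=4, C=16
  Priority 3, burst=2, C=18
Average turnaround = 46/3 = 15.3333

15.3333


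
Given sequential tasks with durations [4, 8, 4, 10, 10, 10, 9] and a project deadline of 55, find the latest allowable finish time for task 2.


LF(activity 2) = deadline - sum of successor durations
Successors: activities 3 through 7 with durations [4, 10, 10, 10, 9]
Sum of successor durations = 43
LF = 55 - 43 = 12

12


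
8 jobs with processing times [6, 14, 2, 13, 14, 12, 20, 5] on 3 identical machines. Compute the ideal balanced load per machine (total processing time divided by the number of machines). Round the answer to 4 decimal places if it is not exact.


Total processing time = 6 + 14 + 2 + 13 + 14 + 12 + 20 + 5 = 86
Number of machines = 3
Ideal balanced load = 86 / 3 = 28.6667

28.6667


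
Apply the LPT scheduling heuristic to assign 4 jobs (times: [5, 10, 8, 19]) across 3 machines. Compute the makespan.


Sort jobs in decreasing order (LPT): [19, 10, 8, 5]
Assign each job to the least loaded machine:
  Machine 1: jobs [19], load = 19
  Machine 2: jobs [10], load = 10
  Machine 3: jobs [8, 5], load = 13
Makespan = max load = 19

19


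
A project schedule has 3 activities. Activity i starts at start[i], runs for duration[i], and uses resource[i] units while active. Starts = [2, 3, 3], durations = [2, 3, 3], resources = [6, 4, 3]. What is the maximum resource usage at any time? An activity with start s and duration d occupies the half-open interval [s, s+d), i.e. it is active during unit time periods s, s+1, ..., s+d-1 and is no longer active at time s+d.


Each activity i is active on [start_i, start_i + duration_i).
Compute total resource usage per time slot:
  t=0: active resources = [], total = 0
  t=1: active resources = [], total = 0
  t=2: active resources = [6], total = 6
  t=3: active resources = [6, 4, 3], total = 13
  t=4: active resources = [4, 3], total = 7
  t=5: active resources = [4, 3], total = 7
Peak resource demand = 13

13


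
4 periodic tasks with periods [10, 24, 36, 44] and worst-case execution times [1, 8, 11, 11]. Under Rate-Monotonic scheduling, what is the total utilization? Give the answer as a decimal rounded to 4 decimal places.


Compute individual utilizations (exact fractions):
  Task 1: C/T = 1/10 (approx. 0.1)
  Task 2: C/T = 8/24 = 1/3 (approx. 0.3333)
  Task 3: C/T = 11/36 (approx. 0.3056)
  Task 4: C/T = 11/44 = 1/4 (approx. 0.25)
Total utilization U = 1/10 + 1/3 + 11/36 + 1/4 = 89/90
Rounded to 4 decimal places: U = 0.9889
RM (Liu & Layland) bound for 4 tasks = 0.756828; compare with U = 89/90 (approx. 0.988889)
bound < U <= 1, so the RM sufficient condition is not met (inconclusive; an exact test such as response-time analysis is needed).

0.9889


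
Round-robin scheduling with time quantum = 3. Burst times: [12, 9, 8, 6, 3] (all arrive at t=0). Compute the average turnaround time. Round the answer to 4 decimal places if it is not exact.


Time quantum = 3
Execution trace:
  J1 runs 3 units, time = 3
  J2 runs 3 units, time = 6
  J3 runs 3 units, time = 9
  J4 runs 3 units, time = 12
  J5 runs 3 units, time = 15
  J1 runs 3 units, time = 18
  J2 runs 3 units, time = 21
  J3 runs 3 units, time = 24
  J4 runs 3 units, time = 27
  J1 runs 3 units, time = 30
  J2 runs 3 units, time = 33
  J3 runs 2 units, time = 35
  J1 runs 3 units, time = 38
Finish times: [38, 33, 35, 27, 15]
Average turnaround = 148/5 = 29.6

29.6


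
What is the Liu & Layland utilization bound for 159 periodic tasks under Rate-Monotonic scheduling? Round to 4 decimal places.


Compute 2^(1/159) = 1.0043689323
Subtract 1: 1.0043689323 - 1 = 0.0043689323
Multiply by n: 159 * 0.0043689323 = 0.6946602357
Round to 4 dp: 0.6947

0.6947


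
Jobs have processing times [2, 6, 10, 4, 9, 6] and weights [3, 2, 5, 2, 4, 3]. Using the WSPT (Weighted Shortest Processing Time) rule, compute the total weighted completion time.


Compute p/w ratios and sort ascending (WSPT): [(2, 3), (10, 5), (4, 2), (6, 3), (9, 4), (6, 2)]
Compute weighted completion times:
  Job (p=2,w=3): C=2, w*C=3*2=6
  Job (p=10,w=5): C=12, w*C=5*12=60
  Job (p=4,w=2): C=16, w*C=2*16=32
  Job (p=6,w=3): C=22, w*C=3*22=66
  Job (p=9,w=4): C=31, w*C=4*31=124
  Job (p=6,w=2): C=37, w*C=2*37=74
Total weighted completion time = 362

362


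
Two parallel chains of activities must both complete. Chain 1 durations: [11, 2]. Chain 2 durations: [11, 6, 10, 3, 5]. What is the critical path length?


Path A total = 11 + 2 = 13
Path B total = 11 + 6 + 10 + 3 + 5 = 35
Critical path = longest path = max(13, 35) = 35

35


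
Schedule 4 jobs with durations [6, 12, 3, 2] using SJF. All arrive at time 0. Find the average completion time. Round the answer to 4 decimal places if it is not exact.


SJF order (ascending): [2, 3, 6, 12]
Completion times:
  Job 1: burst=2, C=2
  Job 2: burst=3, C=5
  Job 3: burst=6, C=11
  Job 4: burst=12, C=23
Average completion = 41/4 = 10.25

10.25


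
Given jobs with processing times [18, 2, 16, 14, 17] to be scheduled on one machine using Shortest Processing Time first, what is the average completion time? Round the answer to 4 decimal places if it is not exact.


Sort jobs by processing time (SPT order): [2, 14, 16, 17, 18]
Compute completion times sequentially:
  Job 1: processing = 2, completes at 2
  Job 2: processing = 14, completes at 16
  Job 3: processing = 16, completes at 32
  Job 4: processing = 17, completes at 49
  Job 5: processing = 18, completes at 67
Sum of completion times = 166
Average completion time = 166/5 = 33.2

33.2


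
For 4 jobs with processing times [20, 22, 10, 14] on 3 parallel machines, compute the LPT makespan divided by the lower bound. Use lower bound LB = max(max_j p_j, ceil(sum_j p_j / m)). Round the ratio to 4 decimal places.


LPT order: [22, 20, 14, 10]
Machine loads after assignment: [22, 20, 24]
LPT makespan = 24
Lower bound = max(max_job, ceil(total/3)) = max(22, 22) = 22
Ratio = 24 / 22 = 1.0909

1.0909


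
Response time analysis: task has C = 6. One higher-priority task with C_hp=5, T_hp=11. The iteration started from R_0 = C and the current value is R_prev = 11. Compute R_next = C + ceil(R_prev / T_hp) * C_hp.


R_next = C + ceil(R_prev / T_hp) * C_hp
ceil(11 / 11) = ceil(1.0) = 1
Interference = 1 * 5 = 5
R_next = 6 + 5 = 11
R_next = R_prev, so the iteration has converged (response time = 11).

11


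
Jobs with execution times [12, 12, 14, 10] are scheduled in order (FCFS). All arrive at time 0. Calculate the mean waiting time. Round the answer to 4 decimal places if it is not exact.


FCFS order (as given): [12, 12, 14, 10]
Waiting times:
  Job 1: wait = 0
  Job 2: wait = 12
  Job 3: wait = 24
  Job 4: wait = 38
Sum of waiting times = 74
Average waiting time = 74/4 = 18.5

18.5


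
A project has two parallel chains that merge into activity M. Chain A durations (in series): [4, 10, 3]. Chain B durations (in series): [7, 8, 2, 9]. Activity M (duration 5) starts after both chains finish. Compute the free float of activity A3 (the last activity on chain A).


ES(A3) = sum of predecessors on chain A = 14
EF(A3) = ES + duration = 14 + 3 = 17
Successor of A3 is M. ES(M) = max(sum(A), sum(B)) = max(17, 26) = 26
Free float = ES(successor) - EF(current) = 26 - 17 = 9

9


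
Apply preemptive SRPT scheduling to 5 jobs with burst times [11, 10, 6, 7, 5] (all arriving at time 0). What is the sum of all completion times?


Since all jobs arrive at t=0, SRPT equals SPT ordering.
SPT order: [5, 6, 7, 10, 11]
Completion times:
  Job 1: p=5, C=5
  Job 2: p=6, C=11
  Job 3: p=7, C=18
  Job 4: p=10, C=28
  Job 5: p=11, C=39
Total completion time = 5 + 11 + 18 + 28 + 39 = 101

101


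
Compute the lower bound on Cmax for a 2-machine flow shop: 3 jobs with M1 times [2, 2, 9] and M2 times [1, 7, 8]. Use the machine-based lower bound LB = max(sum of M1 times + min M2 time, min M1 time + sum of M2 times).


LB1 = sum(M1 times) + min(M2 times) = 13 + 1 = 14
LB2 = min(M1 times) + sum(M2 times) = 2 + 16 = 18
Lower bound = max(LB1, LB2) = max(14, 18) = 18

18


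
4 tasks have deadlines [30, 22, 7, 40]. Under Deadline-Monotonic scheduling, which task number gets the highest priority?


Sort tasks by relative deadline (ascending):
  Task 3: deadline = 7
  Task 2: deadline = 22
  Task 1: deadline = 30
  Task 4: deadline = 40
Priority order (highest first): [3, 2, 1, 4]
Highest priority task = 3

3


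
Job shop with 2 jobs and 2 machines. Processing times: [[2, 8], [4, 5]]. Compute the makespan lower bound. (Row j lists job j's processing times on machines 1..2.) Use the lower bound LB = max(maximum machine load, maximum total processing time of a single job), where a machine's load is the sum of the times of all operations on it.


Machine loads:
  Machine 1: 2 + 4 = 6
  Machine 2: 8 + 5 = 13
Max machine load = 13
Job totals:
  Job 1: 10
  Job 2: 9
Max job total = 10
Lower bound = max(13, 10) = 13

13


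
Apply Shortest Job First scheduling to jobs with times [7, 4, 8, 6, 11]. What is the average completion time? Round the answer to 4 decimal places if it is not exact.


SJF order (ascending): [4, 6, 7, 8, 11]
Completion times:
  Job 1: burst=4, C=4
  Job 2: burst=6, C=10
  Job 3: burst=7, C=17
  Job 4: burst=8, C=25
  Job 5: burst=11, C=36
Average completion = 92/5 = 18.4

18.4


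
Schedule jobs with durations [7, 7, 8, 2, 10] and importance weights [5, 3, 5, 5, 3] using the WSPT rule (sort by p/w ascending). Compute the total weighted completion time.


Compute p/w ratios and sort ascending (WSPT): [(2, 5), (7, 5), (8, 5), (7, 3), (10, 3)]
Compute weighted completion times:
  Job (p=2,w=5): C=2, w*C=5*2=10
  Job (p=7,w=5): C=9, w*C=5*9=45
  Job (p=8,w=5): C=17, w*C=5*17=85
  Job (p=7,w=3): C=24, w*C=3*24=72
  Job (p=10,w=3): C=34, w*C=3*34=102
Total weighted completion time = 314

314


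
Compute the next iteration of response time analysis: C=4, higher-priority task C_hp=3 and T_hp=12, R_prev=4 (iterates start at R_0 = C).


R_next = C + ceil(R_prev / T_hp) * C_hp
ceil(4 / 12) = ceil(0.3333) = 1
Interference = 1 * 3 = 3
R_next = 4 + 3 = 7

7


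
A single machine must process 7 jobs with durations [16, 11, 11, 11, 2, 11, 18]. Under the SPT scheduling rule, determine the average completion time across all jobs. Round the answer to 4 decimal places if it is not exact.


Sort jobs by processing time (SPT order): [2, 11, 11, 11, 11, 16, 18]
Compute completion times sequentially:
  Job 1: processing = 2, completes at 2
  Job 2: processing = 11, completes at 13
  Job 3: processing = 11, completes at 24
  Job 4: processing = 11, completes at 35
  Job 5: processing = 11, completes at 46
  Job 6: processing = 16, completes at 62
  Job 7: processing = 18, completes at 80
Sum of completion times = 262
Average completion time = 262/7 = 37.4286

37.4286


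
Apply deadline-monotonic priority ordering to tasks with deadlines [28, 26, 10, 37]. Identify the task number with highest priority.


Sort tasks by relative deadline (ascending):
  Task 3: deadline = 10
  Task 2: deadline = 26
  Task 1: deadline = 28
  Task 4: deadline = 37
Priority order (highest first): [3, 2, 1, 4]
Highest priority task = 3

3


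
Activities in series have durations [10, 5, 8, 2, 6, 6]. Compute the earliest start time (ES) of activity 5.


Activity 5 starts after activities 1 through 4 complete.
Predecessor durations: [10, 5, 8, 2]
ES = 10 + 5 + 8 + 2 = 25

25


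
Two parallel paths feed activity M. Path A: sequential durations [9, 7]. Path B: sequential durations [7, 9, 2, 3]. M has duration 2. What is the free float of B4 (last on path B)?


ES(B4) = sum of predecessors on chain B = 18
EF(B4) = ES + duration = 18 + 3 = 21
Successor of B4 is M. ES(M) = max(sum(A), sum(B)) = max(16, 21) = 21
Free float = ES(successor) - EF(current) = 21 - 21 = 0

0


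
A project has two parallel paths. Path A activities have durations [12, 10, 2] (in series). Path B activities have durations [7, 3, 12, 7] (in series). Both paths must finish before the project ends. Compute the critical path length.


Path A total = 12 + 10 + 2 = 24
Path B total = 7 + 3 + 12 + 7 = 29
Critical path = longest path = max(24, 29) = 29

29


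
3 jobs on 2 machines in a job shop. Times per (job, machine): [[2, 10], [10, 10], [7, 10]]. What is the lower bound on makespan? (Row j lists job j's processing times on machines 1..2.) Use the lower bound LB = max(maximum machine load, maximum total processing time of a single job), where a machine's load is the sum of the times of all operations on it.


Machine loads:
  Machine 1: 2 + 10 + 7 = 19
  Machine 2: 10 + 10 + 10 = 30
Max machine load = 30
Job totals:
  Job 1: 12
  Job 2: 20
  Job 3: 17
Max job total = 20
Lower bound = max(30, 20) = 30

30


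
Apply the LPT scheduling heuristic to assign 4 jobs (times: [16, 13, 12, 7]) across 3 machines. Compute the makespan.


Sort jobs in decreasing order (LPT): [16, 13, 12, 7]
Assign each job to the least loaded machine:
  Machine 1: jobs [16], load = 16
  Machine 2: jobs [13], load = 13
  Machine 3: jobs [12, 7], load = 19
Makespan = max load = 19

19


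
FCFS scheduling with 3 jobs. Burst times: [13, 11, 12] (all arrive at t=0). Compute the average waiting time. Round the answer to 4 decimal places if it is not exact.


FCFS order (as given): [13, 11, 12]
Waiting times:
  Job 1: wait = 0
  Job 2: wait = 13
  Job 3: wait = 24
Sum of waiting times = 37
Average waiting time = 37/3 = 12.3333

12.3333


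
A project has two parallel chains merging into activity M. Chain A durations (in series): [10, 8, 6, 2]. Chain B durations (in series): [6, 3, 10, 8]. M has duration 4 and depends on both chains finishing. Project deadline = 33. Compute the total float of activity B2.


Forward pass: ES(B2) = sum of predecessors on chain B = 6
EF = ES + duration = 6 + 3 = 9
Backward pass: LF(M) = deadline = 33; LS(M) = 33 - 4 = 29
LF(B2) = LS(M) - sum(successors on chain B) = 29 - 18 = 11
LS = LF - duration = 11 - 3 = 8
Total float = LS - ES = 8 - 6 = 2

2


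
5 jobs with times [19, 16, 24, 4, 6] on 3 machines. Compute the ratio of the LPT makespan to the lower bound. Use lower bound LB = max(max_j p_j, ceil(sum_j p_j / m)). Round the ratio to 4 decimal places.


LPT order: [24, 19, 16, 6, 4]
Machine loads after assignment: [24, 23, 22]
LPT makespan = 24
Lower bound = max(max_job, ceil(total/3)) = max(24, 23) = 24
Ratio = 24 / 24 = 1.0

1.0


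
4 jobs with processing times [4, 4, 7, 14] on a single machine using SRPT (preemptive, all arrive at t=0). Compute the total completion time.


Since all jobs arrive at t=0, SRPT equals SPT ordering.
SPT order: [4, 4, 7, 14]
Completion times:
  Job 1: p=4, C=4
  Job 2: p=4, C=8
  Job 3: p=7, C=15
  Job 4: p=14, C=29
Total completion time = 4 + 8 + 15 + 29 = 56

56


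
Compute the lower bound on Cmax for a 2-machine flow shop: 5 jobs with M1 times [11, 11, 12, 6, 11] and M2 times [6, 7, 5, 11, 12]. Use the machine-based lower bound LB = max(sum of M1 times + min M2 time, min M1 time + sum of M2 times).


LB1 = sum(M1 times) + min(M2 times) = 51 + 5 = 56
LB2 = min(M1 times) + sum(M2 times) = 6 + 41 = 47
Lower bound = max(LB1, LB2) = max(56, 47) = 56

56


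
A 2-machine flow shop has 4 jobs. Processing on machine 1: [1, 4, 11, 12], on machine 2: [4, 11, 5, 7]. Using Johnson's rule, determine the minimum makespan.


Apply Johnson's rule:
  Group 1 (a <= b): [(1, 1, 4), (2, 4, 11)]
  Group 2 (a > b): [(4, 12, 7), (3, 11, 5)]
Optimal job order: [1, 2, 4, 3]
Schedule:
  Job 1: M1 done at 1, M2 done at 5
  Job 2: M1 done at 5, M2 done at 16
  Job 4: M1 done at 17, M2 done at 24
  Job 3: M1 done at 28, M2 done at 33
Makespan = 33

33


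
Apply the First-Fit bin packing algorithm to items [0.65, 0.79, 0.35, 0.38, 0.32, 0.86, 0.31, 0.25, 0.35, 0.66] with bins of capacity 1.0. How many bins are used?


Place items sequentially using First-Fit:
  Item 0.65 -> new Bin 1
  Item 0.79 -> new Bin 2
  Item 0.35 -> Bin 1 (now 1.0)
  Item 0.38 -> new Bin 3
  Item 0.32 -> Bin 3 (now 0.7)
  Item 0.86 -> new Bin 4
  Item 0.31 -> new Bin 5
  Item 0.25 -> Bin 3 (now 0.95)
  Item 0.35 -> Bin 5 (now 0.66)
  Item 0.66 -> new Bin 6
Total bins used = 6

6


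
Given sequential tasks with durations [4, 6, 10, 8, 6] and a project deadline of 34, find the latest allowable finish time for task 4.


LF(activity 4) = deadline - sum of successor durations
Successors: activities 5 through 5 with durations [6]
Sum of successor durations = 6
LF = 34 - 6 = 28

28


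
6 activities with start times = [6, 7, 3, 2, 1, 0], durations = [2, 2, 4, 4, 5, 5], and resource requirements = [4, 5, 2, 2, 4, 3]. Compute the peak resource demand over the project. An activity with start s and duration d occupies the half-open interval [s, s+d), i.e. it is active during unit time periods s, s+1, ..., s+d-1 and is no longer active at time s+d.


Each activity i is active on [start_i, start_i + duration_i).
Compute total resource usage per time slot:
  t=0: active resources = [3], total = 3
  t=1: active resources = [4, 3], total = 7
  t=2: active resources = [2, 4, 3], total = 9
  t=3: active resources = [2, 2, 4, 3], total = 11
  t=4: active resources = [2, 2, 4, 3], total = 11
  t=5: active resources = [2, 2, 4], total = 8
  t=6: active resources = [4, 2], total = 6
  t=7: active resources = [4, 5], total = 9
  t=8: active resources = [5], total = 5
Peak resource demand = 11

11


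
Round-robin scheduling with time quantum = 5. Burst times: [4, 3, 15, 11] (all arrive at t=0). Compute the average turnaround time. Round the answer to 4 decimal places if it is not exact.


Time quantum = 5
Execution trace:
  J1 runs 4 units, time = 4
  J2 runs 3 units, time = 7
  J3 runs 5 units, time = 12
  J4 runs 5 units, time = 17
  J3 runs 5 units, time = 22
  J4 runs 5 units, time = 27
  J3 runs 5 units, time = 32
  J4 runs 1 units, time = 33
Finish times: [4, 7, 32, 33]
Average turnaround = 76/4 = 19.0

19.0


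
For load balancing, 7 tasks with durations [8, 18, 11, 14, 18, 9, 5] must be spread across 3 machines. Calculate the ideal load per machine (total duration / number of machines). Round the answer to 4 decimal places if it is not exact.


Total processing time = 8 + 18 + 11 + 14 + 18 + 9 + 5 = 83
Number of machines = 3
Ideal balanced load = 83 / 3 = 27.6667

27.6667


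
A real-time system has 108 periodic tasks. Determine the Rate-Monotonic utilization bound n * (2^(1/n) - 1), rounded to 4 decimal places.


Compute 2^(1/108) = 1.0064386691
Subtract 1: 1.0064386691 - 1 = 0.0064386691
Multiply by n: 108 * 0.0064386691 = 0.6953762628
Round to 4 dp: 0.6954

0.6954


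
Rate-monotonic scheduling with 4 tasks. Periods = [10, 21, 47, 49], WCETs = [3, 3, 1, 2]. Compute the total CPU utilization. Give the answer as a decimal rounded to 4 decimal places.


Compute individual utilizations (exact fractions):
  Task 1: C/T = 3/10 (approx. 0.3)
  Task 2: C/T = 3/21 = 1/7 (approx. 0.1429)
  Task 3: C/T = 1/47 (approx. 0.0213)
  Task 4: C/T = 2/49 (approx. 0.0408)
Total utilization U = 3/10 + 1/7 + 1/47 + 2/49 = 11629/23030
Rounded to 4 decimal places: U = 0.5050
RM (Liu & Layland) bound for 4 tasks = 0.756828; compare with U = 11629/23030 (approx. 0.504950)
U <= bound, so schedulable by RM sufficient condition.

0.5050


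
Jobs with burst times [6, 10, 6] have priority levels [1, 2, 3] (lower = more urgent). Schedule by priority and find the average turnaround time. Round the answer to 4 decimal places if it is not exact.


Sort by priority (ascending = highest first):
Order: [(1, 6), (2, 10), (3, 6)]
Completion times:
  Priority 1, burst=6, C=6
  Priority 2, burst=10, C=16
  Priority 3, burst=6, C=22
Average turnaround = 44/3 = 14.6667

14.6667


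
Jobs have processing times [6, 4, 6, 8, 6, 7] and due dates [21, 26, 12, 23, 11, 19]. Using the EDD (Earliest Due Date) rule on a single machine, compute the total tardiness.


Sort by due date (EDD order): [(6, 11), (6, 12), (7, 19), (6, 21), (8, 23), (4, 26)]
Compute completion times and tardiness:
  Job 1: p=6, d=11, C=6, tardiness=max(0,6-11)=0
  Job 2: p=6, d=12, C=12, tardiness=max(0,12-12)=0
  Job 3: p=7, d=19, C=19, tardiness=max(0,19-19)=0
  Job 4: p=6, d=21, C=25, tardiness=max(0,25-21)=4
  Job 5: p=8, d=23, C=33, tardiness=max(0,33-23)=10
  Job 6: p=4, d=26, C=37, tardiness=max(0,37-26)=11
Total tardiness = 25

25


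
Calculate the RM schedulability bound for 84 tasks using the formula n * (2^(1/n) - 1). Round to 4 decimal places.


Compute 2^(1/84) = 1.0082858917
Subtract 1: 1.0082858917 - 1 = 0.0082858917
Multiply by n: 84 * 0.0082858917 = 0.6960149028
Round to 4 dp: 0.6960

0.6960


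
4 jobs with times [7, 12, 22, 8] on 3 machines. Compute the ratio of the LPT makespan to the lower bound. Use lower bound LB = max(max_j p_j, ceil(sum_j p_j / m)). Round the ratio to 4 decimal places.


LPT order: [22, 12, 8, 7]
Machine loads after assignment: [22, 12, 15]
LPT makespan = 22
Lower bound = max(max_job, ceil(total/3)) = max(22, 17) = 22
Ratio = 22 / 22 = 1.0

1.0


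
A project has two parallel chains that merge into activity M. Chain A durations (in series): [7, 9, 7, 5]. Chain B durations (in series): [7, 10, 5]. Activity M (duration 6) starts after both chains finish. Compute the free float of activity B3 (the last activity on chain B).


ES(B3) = sum of predecessors on chain B = 17
EF(B3) = ES + duration = 17 + 5 = 22
Successor of B3 is M. ES(M) = max(sum(A), sum(B)) = max(28, 22) = 28
Free float = ES(successor) - EF(current) = 28 - 22 = 6

6


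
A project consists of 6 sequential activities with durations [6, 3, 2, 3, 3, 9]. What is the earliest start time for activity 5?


Activity 5 starts after activities 1 through 4 complete.
Predecessor durations: [6, 3, 2, 3]
ES = 6 + 3 + 2 + 3 = 14

14


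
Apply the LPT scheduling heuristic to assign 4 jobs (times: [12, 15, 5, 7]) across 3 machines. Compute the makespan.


Sort jobs in decreasing order (LPT): [15, 12, 7, 5]
Assign each job to the least loaded machine:
  Machine 1: jobs [15], load = 15
  Machine 2: jobs [12], load = 12
  Machine 3: jobs [7, 5], load = 12
Makespan = max load = 15

15


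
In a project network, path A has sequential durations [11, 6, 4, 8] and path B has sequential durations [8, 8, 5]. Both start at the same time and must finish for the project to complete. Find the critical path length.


Path A total = 11 + 6 + 4 + 8 = 29
Path B total = 8 + 8 + 5 = 21
Critical path = longest path = max(29, 21) = 29

29


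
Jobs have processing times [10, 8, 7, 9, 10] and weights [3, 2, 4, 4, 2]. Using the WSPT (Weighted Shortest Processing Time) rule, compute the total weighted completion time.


Compute p/w ratios and sort ascending (WSPT): [(7, 4), (9, 4), (10, 3), (8, 2), (10, 2)]
Compute weighted completion times:
  Job (p=7,w=4): C=7, w*C=4*7=28
  Job (p=9,w=4): C=16, w*C=4*16=64
  Job (p=10,w=3): C=26, w*C=3*26=78
  Job (p=8,w=2): C=34, w*C=2*34=68
  Job (p=10,w=2): C=44, w*C=2*44=88
Total weighted completion time = 326

326


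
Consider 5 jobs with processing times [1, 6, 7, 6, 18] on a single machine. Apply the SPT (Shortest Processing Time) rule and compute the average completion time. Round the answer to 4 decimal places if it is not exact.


Sort jobs by processing time (SPT order): [1, 6, 6, 7, 18]
Compute completion times sequentially:
  Job 1: processing = 1, completes at 1
  Job 2: processing = 6, completes at 7
  Job 3: processing = 6, completes at 13
  Job 4: processing = 7, completes at 20
  Job 5: processing = 18, completes at 38
Sum of completion times = 79
Average completion time = 79/5 = 15.8

15.8


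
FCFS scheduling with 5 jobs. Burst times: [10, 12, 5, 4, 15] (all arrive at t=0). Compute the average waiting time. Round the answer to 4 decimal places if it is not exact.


FCFS order (as given): [10, 12, 5, 4, 15]
Waiting times:
  Job 1: wait = 0
  Job 2: wait = 10
  Job 3: wait = 22
  Job 4: wait = 27
  Job 5: wait = 31
Sum of waiting times = 90
Average waiting time = 90/5 = 18.0

18.0


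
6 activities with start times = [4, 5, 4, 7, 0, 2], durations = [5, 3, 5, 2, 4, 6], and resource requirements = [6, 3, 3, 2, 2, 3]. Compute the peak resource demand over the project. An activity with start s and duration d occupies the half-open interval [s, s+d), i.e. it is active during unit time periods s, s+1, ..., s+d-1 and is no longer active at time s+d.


Each activity i is active on [start_i, start_i + duration_i).
Compute total resource usage per time slot:
  t=0: active resources = [2], total = 2
  t=1: active resources = [2], total = 2
  t=2: active resources = [2, 3], total = 5
  t=3: active resources = [2, 3], total = 5
  t=4: active resources = [6, 3, 3], total = 12
  t=5: active resources = [6, 3, 3, 3], total = 15
  t=6: active resources = [6, 3, 3, 3], total = 15
  t=7: active resources = [6, 3, 3, 2, 3], total = 17
  t=8: active resources = [6, 3, 2], total = 11
Peak resource demand = 17

17


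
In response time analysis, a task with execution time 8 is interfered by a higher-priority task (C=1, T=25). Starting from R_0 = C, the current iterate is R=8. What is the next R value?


R_next = C + ceil(R_prev / T_hp) * C_hp
ceil(8 / 25) = ceil(0.32) = 1
Interference = 1 * 1 = 1
R_next = 8 + 1 = 9

9


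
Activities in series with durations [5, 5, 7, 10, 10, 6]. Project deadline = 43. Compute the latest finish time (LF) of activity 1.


LF(activity 1) = deadline - sum of successor durations
Successors: activities 2 through 6 with durations [5, 7, 10, 10, 6]
Sum of successor durations = 38
LF = 43 - 38 = 5

5


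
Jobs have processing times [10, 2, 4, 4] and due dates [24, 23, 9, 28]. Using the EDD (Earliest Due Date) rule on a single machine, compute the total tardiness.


Sort by due date (EDD order): [(4, 9), (2, 23), (10, 24), (4, 28)]
Compute completion times and tardiness:
  Job 1: p=4, d=9, C=4, tardiness=max(0,4-9)=0
  Job 2: p=2, d=23, C=6, tardiness=max(0,6-23)=0
  Job 3: p=10, d=24, C=16, tardiness=max(0,16-24)=0
  Job 4: p=4, d=28, C=20, tardiness=max(0,20-28)=0
Total tardiness = 0

0


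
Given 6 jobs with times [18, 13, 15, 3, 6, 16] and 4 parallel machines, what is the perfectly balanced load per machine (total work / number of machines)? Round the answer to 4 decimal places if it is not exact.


Total processing time = 18 + 13 + 15 + 3 + 6 + 16 = 71
Number of machines = 4
Ideal balanced load = 71 / 4 = 17.75

17.75


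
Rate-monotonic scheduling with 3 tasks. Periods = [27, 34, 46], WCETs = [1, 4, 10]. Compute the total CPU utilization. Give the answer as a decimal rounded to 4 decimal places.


Compute individual utilizations (exact fractions):
  Task 1: C/T = 1/27 (approx. 0.037)
  Task 2: C/T = 4/34 = 2/17 (approx. 0.1176)
  Task 3: C/T = 10/46 = 5/23 (approx. 0.2174)
Total utilization U = 1/27 + 2/17 + 5/23 = 3928/10557
Rounded to 4 decimal places: U = 0.3721
RM (Liu & Layland) bound for 3 tasks = 0.779763; compare with U = 3928/10557 (approx. 0.372075)
U <= bound, so schedulable by RM sufficient condition.

0.3721


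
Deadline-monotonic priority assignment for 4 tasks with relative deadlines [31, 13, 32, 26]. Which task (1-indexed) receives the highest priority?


Sort tasks by relative deadline (ascending):
  Task 2: deadline = 13
  Task 4: deadline = 26
  Task 1: deadline = 31
  Task 3: deadline = 32
Priority order (highest first): [2, 4, 1, 3]
Highest priority task = 2

2


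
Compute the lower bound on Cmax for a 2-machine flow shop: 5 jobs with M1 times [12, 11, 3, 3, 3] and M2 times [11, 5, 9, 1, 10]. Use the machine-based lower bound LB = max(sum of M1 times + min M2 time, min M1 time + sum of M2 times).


LB1 = sum(M1 times) + min(M2 times) = 32 + 1 = 33
LB2 = min(M1 times) + sum(M2 times) = 3 + 36 = 39
Lower bound = max(LB1, LB2) = max(33, 39) = 39

39


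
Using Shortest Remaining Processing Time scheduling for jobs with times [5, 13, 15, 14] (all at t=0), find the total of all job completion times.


Since all jobs arrive at t=0, SRPT equals SPT ordering.
SPT order: [5, 13, 14, 15]
Completion times:
  Job 1: p=5, C=5
  Job 2: p=13, C=18
  Job 3: p=14, C=32
  Job 4: p=15, C=47
Total completion time = 5 + 18 + 32 + 47 = 102

102


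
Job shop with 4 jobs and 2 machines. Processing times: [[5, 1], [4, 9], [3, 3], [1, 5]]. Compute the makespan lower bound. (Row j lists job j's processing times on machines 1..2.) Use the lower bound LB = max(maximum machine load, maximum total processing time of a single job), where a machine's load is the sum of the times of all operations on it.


Machine loads:
  Machine 1: 5 + 4 + 3 + 1 = 13
  Machine 2: 1 + 9 + 3 + 5 = 18
Max machine load = 18
Job totals:
  Job 1: 6
  Job 2: 13
  Job 3: 6
  Job 4: 6
Max job total = 13
Lower bound = max(18, 13) = 18

18


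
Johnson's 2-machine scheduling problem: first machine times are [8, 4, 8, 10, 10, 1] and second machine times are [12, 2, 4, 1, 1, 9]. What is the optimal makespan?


Apply Johnson's rule:
  Group 1 (a <= b): [(6, 1, 9), (1, 8, 12)]
  Group 2 (a > b): [(3, 8, 4), (2, 4, 2), (4, 10, 1), (5, 10, 1)]
Optimal job order: [6, 1, 3, 2, 4, 5]
Schedule:
  Job 6: M1 done at 1, M2 done at 10
  Job 1: M1 done at 9, M2 done at 22
  Job 3: M1 done at 17, M2 done at 26
  Job 2: M1 done at 21, M2 done at 28
  Job 4: M1 done at 31, M2 done at 32
  Job 5: M1 done at 41, M2 done at 42
Makespan = 42

42


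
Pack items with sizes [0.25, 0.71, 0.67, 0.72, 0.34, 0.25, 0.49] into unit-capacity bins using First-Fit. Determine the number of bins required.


Place items sequentially using First-Fit:
  Item 0.25 -> new Bin 1
  Item 0.71 -> Bin 1 (now 0.96)
  Item 0.67 -> new Bin 2
  Item 0.72 -> new Bin 3
  Item 0.34 -> new Bin 4
  Item 0.25 -> Bin 2 (now 0.92)
  Item 0.49 -> Bin 4 (now 0.83)
Total bins used = 4

4


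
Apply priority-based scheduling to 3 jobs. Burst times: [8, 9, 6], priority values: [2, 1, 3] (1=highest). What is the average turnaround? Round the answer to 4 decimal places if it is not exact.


Sort by priority (ascending = highest first):
Order: [(1, 9), (2, 8), (3, 6)]
Completion times:
  Priority 1, burst=9, C=9
  Priority 2, burst=8, C=17
  Priority 3, burst=6, C=23
Average turnaround = 49/3 = 16.3333

16.3333


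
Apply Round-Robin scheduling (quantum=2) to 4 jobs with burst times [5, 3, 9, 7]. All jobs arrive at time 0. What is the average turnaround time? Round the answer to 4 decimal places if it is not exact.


Time quantum = 2
Execution trace:
  J1 runs 2 units, time = 2
  J2 runs 2 units, time = 4
  J3 runs 2 units, time = 6
  J4 runs 2 units, time = 8
  J1 runs 2 units, time = 10
  J2 runs 1 units, time = 11
  J3 runs 2 units, time = 13
  J4 runs 2 units, time = 15
  J1 runs 1 units, time = 16
  J3 runs 2 units, time = 18
  J4 runs 2 units, time = 20
  J3 runs 2 units, time = 22
  J4 runs 1 units, time = 23
  J3 runs 1 units, time = 24
Finish times: [16, 11, 24, 23]
Average turnaround = 74/4 = 18.5

18.5


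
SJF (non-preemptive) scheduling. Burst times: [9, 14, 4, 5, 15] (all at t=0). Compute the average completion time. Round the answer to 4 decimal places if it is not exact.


SJF order (ascending): [4, 5, 9, 14, 15]
Completion times:
  Job 1: burst=4, C=4
  Job 2: burst=5, C=9
  Job 3: burst=9, C=18
  Job 4: burst=14, C=32
  Job 5: burst=15, C=47
Average completion = 110/5 = 22.0

22.0


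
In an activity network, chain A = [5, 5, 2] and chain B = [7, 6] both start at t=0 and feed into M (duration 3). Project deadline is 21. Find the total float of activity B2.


Forward pass: ES(B2) = sum of predecessors on chain B = 7
EF = ES + duration = 7 + 6 = 13
Backward pass: LF(M) = deadline = 21; LS(M) = 21 - 3 = 18
LF(B2) = LS(M) - sum(successors on chain B) = 18 - 0 = 18
LS = LF - duration = 18 - 6 = 12
Total float = LS - ES = 12 - 7 = 5

5


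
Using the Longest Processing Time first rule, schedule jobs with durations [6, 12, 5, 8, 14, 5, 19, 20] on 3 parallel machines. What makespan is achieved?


Sort jobs in decreasing order (LPT): [20, 19, 14, 12, 8, 6, 5, 5]
Assign each job to the least loaded machine:
  Machine 1: jobs [20, 6, 5], load = 31
  Machine 2: jobs [19, 8], load = 27
  Machine 3: jobs [14, 12, 5], load = 31
Makespan = max load = 31

31


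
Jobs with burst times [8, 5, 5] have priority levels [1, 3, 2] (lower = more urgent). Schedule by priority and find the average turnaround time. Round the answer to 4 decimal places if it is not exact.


Sort by priority (ascending = highest first):
Order: [(1, 8), (2, 5), (3, 5)]
Completion times:
  Priority 1, burst=8, C=8
  Priority 2, burst=5, C=13
  Priority 3, burst=5, C=18
Average turnaround = 39/3 = 13.0

13.0


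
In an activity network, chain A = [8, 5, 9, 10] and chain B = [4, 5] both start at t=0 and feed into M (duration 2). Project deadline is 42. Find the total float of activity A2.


Forward pass: ES(A2) = sum of predecessors on chain A = 8
EF = ES + duration = 8 + 5 = 13
Backward pass: LF(M) = deadline = 42; LS(M) = 42 - 2 = 40
LF(A2) = LS(M) - sum(successors on chain A) = 40 - 19 = 21
LS = LF - duration = 21 - 5 = 16
Total float = LS - ES = 16 - 8 = 8

8


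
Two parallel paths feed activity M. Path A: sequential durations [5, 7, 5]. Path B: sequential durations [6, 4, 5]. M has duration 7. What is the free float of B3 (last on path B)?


ES(B3) = sum of predecessors on chain B = 10
EF(B3) = ES + duration = 10 + 5 = 15
Successor of B3 is M. ES(M) = max(sum(A), sum(B)) = max(17, 15) = 17
Free float = ES(successor) - EF(current) = 17 - 15 = 2

2


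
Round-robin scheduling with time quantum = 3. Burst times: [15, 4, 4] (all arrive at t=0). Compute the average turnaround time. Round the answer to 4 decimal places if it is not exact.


Time quantum = 3
Execution trace:
  J1 runs 3 units, time = 3
  J2 runs 3 units, time = 6
  J3 runs 3 units, time = 9
  J1 runs 3 units, time = 12
  J2 runs 1 units, time = 13
  J3 runs 1 units, time = 14
  J1 runs 3 units, time = 17
  J1 runs 3 units, time = 20
  J1 runs 3 units, time = 23
Finish times: [23, 13, 14]
Average turnaround = 50/3 = 16.6667

16.6667


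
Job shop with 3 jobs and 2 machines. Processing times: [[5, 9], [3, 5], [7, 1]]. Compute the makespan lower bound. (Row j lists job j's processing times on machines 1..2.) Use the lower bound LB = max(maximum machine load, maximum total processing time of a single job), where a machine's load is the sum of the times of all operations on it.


Machine loads:
  Machine 1: 5 + 3 + 7 = 15
  Machine 2: 9 + 5 + 1 = 15
Max machine load = 15
Job totals:
  Job 1: 14
  Job 2: 8
  Job 3: 8
Max job total = 14
Lower bound = max(15, 14) = 15

15


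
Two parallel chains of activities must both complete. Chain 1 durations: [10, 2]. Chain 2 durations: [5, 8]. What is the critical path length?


Path A total = 10 + 2 = 12
Path B total = 5 + 8 = 13
Critical path = longest path = max(12, 13) = 13

13


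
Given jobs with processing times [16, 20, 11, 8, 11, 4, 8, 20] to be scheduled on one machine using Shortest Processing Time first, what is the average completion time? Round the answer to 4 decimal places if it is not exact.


Sort jobs by processing time (SPT order): [4, 8, 8, 11, 11, 16, 20, 20]
Compute completion times sequentially:
  Job 1: processing = 4, completes at 4
  Job 2: processing = 8, completes at 12
  Job 3: processing = 8, completes at 20
  Job 4: processing = 11, completes at 31
  Job 5: processing = 11, completes at 42
  Job 6: processing = 16, completes at 58
  Job 7: processing = 20, completes at 78
  Job 8: processing = 20, completes at 98
Sum of completion times = 343
Average completion time = 343/8 = 42.875

42.875


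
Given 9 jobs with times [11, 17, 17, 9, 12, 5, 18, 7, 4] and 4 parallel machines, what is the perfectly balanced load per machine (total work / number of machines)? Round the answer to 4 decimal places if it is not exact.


Total processing time = 11 + 17 + 17 + 9 + 12 + 5 + 18 + 7 + 4 = 100
Number of machines = 4
Ideal balanced load = 100 / 4 = 25.0

25.0


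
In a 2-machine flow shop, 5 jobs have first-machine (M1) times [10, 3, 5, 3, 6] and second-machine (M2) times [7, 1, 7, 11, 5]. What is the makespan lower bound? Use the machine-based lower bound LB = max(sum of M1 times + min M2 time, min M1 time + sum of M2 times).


LB1 = sum(M1 times) + min(M2 times) = 27 + 1 = 28
LB2 = min(M1 times) + sum(M2 times) = 3 + 31 = 34
Lower bound = max(LB1, LB2) = max(28, 34) = 34

34


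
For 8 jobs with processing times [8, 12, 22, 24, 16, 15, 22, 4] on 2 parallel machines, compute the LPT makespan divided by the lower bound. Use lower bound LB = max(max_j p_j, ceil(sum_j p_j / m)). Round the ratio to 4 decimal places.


LPT order: [24, 22, 22, 16, 15, 12, 8, 4]
Machine loads after assignment: [63, 60]
LPT makespan = 63
Lower bound = max(max_job, ceil(total/2)) = max(24, 62) = 62
Ratio = 63 / 62 = 1.0161

1.0161


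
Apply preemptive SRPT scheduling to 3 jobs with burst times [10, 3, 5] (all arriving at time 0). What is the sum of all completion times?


Since all jobs arrive at t=0, SRPT equals SPT ordering.
SPT order: [3, 5, 10]
Completion times:
  Job 1: p=3, C=3
  Job 2: p=5, C=8
  Job 3: p=10, C=18
Total completion time = 3 + 8 + 18 = 29

29
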